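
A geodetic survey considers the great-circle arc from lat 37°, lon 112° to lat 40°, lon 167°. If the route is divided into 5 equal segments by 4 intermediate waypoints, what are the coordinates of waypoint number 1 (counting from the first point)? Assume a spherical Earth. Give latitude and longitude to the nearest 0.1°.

≈ lat 39.7°, lon 122.3°

Convert each endpoint to a unit vector on the sphere (x = cos φ cos λ, y = cos φ sin λ, z = sin φ).
The central angle between the endpoints is δ = arccos(p₁·p₂) ≈ 0.741 rad (42.5°).
Interpolate at f = 1/5 with slerp weights a = sin((1−f)δ)/sin δ ≈ 0.828, b = sin(fδ)/sin δ ≈ 0.219.
p = a·p₁ + b·p₂ ≈ (-0.411, 0.651, 0.639); φ = arcsin(p_z) ≈ 39.70°, λ = atan2(p_y, p_x) ≈ 122.28°.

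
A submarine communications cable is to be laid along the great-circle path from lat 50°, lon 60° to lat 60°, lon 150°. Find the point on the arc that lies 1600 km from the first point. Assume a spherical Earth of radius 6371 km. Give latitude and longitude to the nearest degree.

≈ lat 59°, lon 79°

From cos δ = sin φ₁ sin φ₂ + cos φ₁ cos φ₂ cos Δλ, the central angle is δ ≈ 0.845 rad (48.4°). The total great-circle distance is δ·R ≈ 0.845 × 6371 ≈ 5386 km, so the target fraction is f = 1600/5386 ≈ 0.297.
Interpolate at f ≈ 0.297 with slerp weights a = sin((1−f)δ)/sin δ ≈ 0.748, b = sin(fδ)/sin δ ≈ 0.332.
p = a·p₁ + b·p₂ ≈ (0.097, 0.500, 0.861); φ = arcsin(p_z) ≈ 59.41°, λ = atan2(p_y, p_x) ≈ 79.05°.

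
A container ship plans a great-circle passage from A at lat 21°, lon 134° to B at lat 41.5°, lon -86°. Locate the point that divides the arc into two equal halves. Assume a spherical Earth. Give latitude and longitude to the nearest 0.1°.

≈ lat 59.5°, lon -172.8°

The haversine formula gives a central angle δ ≈ 1.874 rad (107.3°) between the endpoints.
Interpolate at f = 1/2 with slerp weights a = sin((1−f)δ)/sin δ ≈ 0.844, b = sin(fδ)/sin δ ≈ 0.844.
p = a·p₁ + b·p₂ ≈ (-0.503, -0.064, 0.862); φ = arcsin(p_z) ≈ 59.52°, λ = atan2(p_y, p_x) ≈ -172.78°.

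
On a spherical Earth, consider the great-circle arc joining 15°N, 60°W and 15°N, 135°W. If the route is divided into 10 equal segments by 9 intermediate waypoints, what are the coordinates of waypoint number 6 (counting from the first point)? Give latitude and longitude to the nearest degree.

The haversine formula gives a central angle δ ≈ 1.257 rad (72.0°) between the endpoints.
Interpolate at f = 6/10 with slerp weights a = sin((1−f)δ)/sin δ ≈ 0.507, b = sin(fδ)/sin δ ≈ 0.720.
p = a·p₁ + b·p₂ ≈ (-0.247, -0.916, 0.317); φ = arcsin(p_z) ≈ 18.51°, λ = atan2(p_y, p_x) ≈ -105.10°.

≈ 19°N, 105°W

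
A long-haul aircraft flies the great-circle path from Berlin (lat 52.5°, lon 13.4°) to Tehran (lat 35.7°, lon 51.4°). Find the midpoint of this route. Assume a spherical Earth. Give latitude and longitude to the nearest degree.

Write both endpoints as unit vectors p₁, p₂ with components (cos φ cos λ, cos φ sin λ, sin φ).
The central angle between the endpoints is δ = arccos(p₁·p₂) ≈ 0.550 rad (31.5°).
Interpolate at f = 1/2 with slerp weights a = sin((1−f)δ)/sin δ ≈ 0.520, b = sin(fδ)/sin δ ≈ 0.520.
p = a·p₁ + b·p₂ ≈ (0.571, 0.403, 0.715); φ = arcsin(p_z) ≈ 45.67°, λ = atan2(p_y, p_x) ≈ 35.22°.

≈ lat 46°, lon 35°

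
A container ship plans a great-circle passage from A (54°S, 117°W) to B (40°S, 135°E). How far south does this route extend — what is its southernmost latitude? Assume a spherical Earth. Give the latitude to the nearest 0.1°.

≈ 62.4°S

The great circle lies in the plane with unit normal n̂ = (p₁ × p₂)/|p₁ × p₂|.
Here n̂_z ≈ -0.463; the vertex latitude is φ_max = arccos|n̂_z| ≈ 62.4°.
Check via Clairaut: cos φ_max = |cos φ₁| · sin C = cos(54.0°)·sin(128.0°) ≈ 0.463, again giving ≈ 62.4°.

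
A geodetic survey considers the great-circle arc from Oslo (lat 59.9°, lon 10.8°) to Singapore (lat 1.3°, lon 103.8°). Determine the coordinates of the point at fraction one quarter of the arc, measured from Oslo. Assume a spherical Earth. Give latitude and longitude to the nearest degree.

From cos δ = sin φ₁ sin φ₂ + cos φ₁ cos φ₂ cos Δλ, the central angle is δ ≈ 1.577 rad (90.4°).
Interpolate at f = 1/4 with slerp weights a = sin((1−f)δ)/sin δ ≈ 0.926, b = sin(fδ)/sin δ ≈ 0.384.
p = a·p₁ + b·p₂ ≈ (0.364, 0.460, 0.810); φ = arcsin(p_z) ≈ 54.06°, λ = atan2(p_y, p_x) ≈ 51.61°.

≈ lat 54°, lon 52°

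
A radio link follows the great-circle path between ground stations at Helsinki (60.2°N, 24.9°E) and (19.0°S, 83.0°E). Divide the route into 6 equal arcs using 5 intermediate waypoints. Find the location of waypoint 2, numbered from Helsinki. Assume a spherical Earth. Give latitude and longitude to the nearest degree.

Write both endpoints as unit vectors p₁, p₂ with components (cos φ cos λ, cos φ sin λ, sin φ).
The central angle between the endpoints is δ = arccos(p₁·p₂) ≈ 1.605 rad (92.0°).
Interpolate at f = 2/6 with slerp weights a = sin((1−f)δ)/sin δ ≈ 0.878, b = sin(fδ)/sin δ ≈ 0.510.
p = a·p₁ + b·p₂ ≈ (0.454, 0.662, 0.596); φ = arcsin(p_z) ≈ 36.55°, λ = atan2(p_y, p_x) ≈ 55.55°.

≈ (37°N, 56°E)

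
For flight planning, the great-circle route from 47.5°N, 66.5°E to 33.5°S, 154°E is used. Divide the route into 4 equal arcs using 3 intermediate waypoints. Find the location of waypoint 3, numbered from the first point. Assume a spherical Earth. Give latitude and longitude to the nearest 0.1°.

Write both endpoints as unit vectors p₁, p₂ with components (cos φ cos λ, cos φ sin λ, sin φ).
The central angle between the endpoints is δ = arccos(p₁·p₂) ≈ 1.963 rad (112.5°).
Interpolate at f = 3/4 with slerp weights a = sin((1−f)δ)/sin δ ≈ 0.510, b = sin(fδ)/sin δ ≈ 1.077.
p = a·p₁ + b·p₂ ≈ (-0.670, 0.710, -0.218); φ = arcsin(p_z) ≈ -12.61°, λ = atan2(p_y, p_x) ≈ 133.34°.

≈ 12.6°S, 133.3°E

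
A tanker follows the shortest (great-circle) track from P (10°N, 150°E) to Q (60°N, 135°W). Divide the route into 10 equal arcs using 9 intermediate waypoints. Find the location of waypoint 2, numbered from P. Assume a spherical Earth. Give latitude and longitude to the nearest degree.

Write both endpoints as unit vectors p₁, p₂ with components (cos φ cos λ, cos φ sin λ, sin φ).
The central angle between the endpoints is δ = arccos(p₁·p₂) ≈ 1.289 rad (73.9°).
Interpolate at f = 2/10 with slerp weights a = sin((1−f)δ)/sin δ ≈ 0.893, b = sin(fδ)/sin δ ≈ 0.265.
p = a·p₁ + b·p₂ ≈ (-0.856, 0.346, 0.385); φ = arcsin(p_z) ≈ 22.64°, λ = atan2(p_y, p_x) ≈ 157.98°.

≈ (23°N, 158°E)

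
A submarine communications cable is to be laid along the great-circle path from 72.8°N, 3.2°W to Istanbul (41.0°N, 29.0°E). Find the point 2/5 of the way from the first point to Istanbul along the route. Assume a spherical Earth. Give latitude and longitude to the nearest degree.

Write both endpoints as unit vectors p₁, p₂ with components (cos φ cos λ, cos φ sin λ, sin φ).
The central angle between the endpoints is δ = arccos(p₁·p₂) ≈ 0.617 rad (35.4°).
Interpolate at f = 2/5 with slerp weights a = sin((1−f)δ)/sin δ ≈ 0.625, b = sin(fδ)/sin δ ≈ 0.422.
p = a·p₁ + b·p₂ ≈ (0.463, 0.144, 0.874); φ = arcsin(p_z) ≈ 60.97°, λ = atan2(p_y, p_x) ≈ 17.28°.

≈ 61°N, 17°E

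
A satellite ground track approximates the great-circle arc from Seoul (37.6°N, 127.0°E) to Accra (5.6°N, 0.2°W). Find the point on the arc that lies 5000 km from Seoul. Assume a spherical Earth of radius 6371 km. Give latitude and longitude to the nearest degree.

≈ 45°N, 67°E

The haversine formula gives a central angle δ ≈ 2.001 rad (114.7°) between the endpoints. The total great-circle distance is δ·R ≈ 2.001 × 6371 ≈ 12749 km, so the target fraction is f = 5000/12749 ≈ 0.392.
Interpolate at f ≈ 0.392 with slerp weights a = sin((1−f)δ)/sin δ ≈ 1.032, b = sin(fδ)/sin δ ≈ 0.778.
p = a·p₁ + b·p₂ ≈ (0.282, 0.650, 0.706); φ = arcsin(p_z) ≈ 44.87°, λ = atan2(p_y, p_x) ≈ 66.57°.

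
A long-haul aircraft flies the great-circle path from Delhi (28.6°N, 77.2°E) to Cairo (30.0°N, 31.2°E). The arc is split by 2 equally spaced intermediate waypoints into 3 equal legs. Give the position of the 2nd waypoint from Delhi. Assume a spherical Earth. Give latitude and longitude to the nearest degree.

≈ 31°N, 47°E

Convert each endpoint to a unit vector on the sphere (x = cos φ cos λ, y = cos φ sin λ, z = sin φ).
The central angle between the endpoints is δ = arccos(p₁·p₂) ≈ 0.696 rad (39.9°).
Interpolate at f = 2/3 with slerp weights a = sin((1−f)δ)/sin δ ≈ 0.359, b = sin(fδ)/sin δ ≈ 0.698.
p = a·p₁ + b·p₂ ≈ (0.587, 0.620, 0.521); φ = arcsin(p_z) ≈ 31.38°, λ = atan2(p_y, p_x) ≈ 46.58°.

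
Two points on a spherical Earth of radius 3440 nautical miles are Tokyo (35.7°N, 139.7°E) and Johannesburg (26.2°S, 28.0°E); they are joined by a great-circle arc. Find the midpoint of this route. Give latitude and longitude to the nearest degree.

≈ 8°N, 80°E

The haversine formula gives a central angle δ ≈ 2.126 rad (121.8°) between the endpoints.
Interpolate at f = 1/2 with slerp weights a = sin((1−f)δ)/sin δ ≈ 1.028, b = sin(fδ)/sin δ ≈ 1.028.
p = a·p₁ + b·p₂ ≈ (0.178, 0.973, 0.146); φ = arcsin(p_z) ≈ 8.40°, λ = atan2(p_y, p_x) ≈ 79.65°.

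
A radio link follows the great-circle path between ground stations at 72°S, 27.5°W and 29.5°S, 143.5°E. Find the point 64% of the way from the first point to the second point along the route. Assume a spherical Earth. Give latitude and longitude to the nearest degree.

Convert each endpoint to a unit vector on the sphere (x = cos φ cos λ, y = cos φ sin λ, z = sin φ).
The central angle between the endpoints is δ = arccos(p₁·p₂) ≈ 1.367 rad (78.3°).
Interpolate at f = 0.64 with slerp weights a = sin((1−f)δ)/sin δ ≈ 0.482, b = sin(fδ)/sin δ ≈ 0.784.
p = a·p₁ + b·p₂ ≈ (-0.416, 0.337, -0.845); φ = arcsin(p_z) ≈ -57.64°, λ = atan2(p_y, p_x) ≈ 141.00°.

≈ 58°S, 141°E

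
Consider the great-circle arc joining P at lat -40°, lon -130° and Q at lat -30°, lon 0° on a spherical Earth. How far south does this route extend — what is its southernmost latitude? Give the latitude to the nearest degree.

≈ -59°

The great circle lies in the plane with unit normal n̂ = (p₁ × p₂)/|p₁ × p₂|.
Here n̂_z ≈ +0.511; the vertex latitude is φ_max = arccos|n̂_z| ≈ 59.3°.
Check via Clairaut: cos φ_max = |cos φ₁| · sin C = cos(40.0°)·sin(138.2°) ≈ 0.511, again giving ≈ 59.3°.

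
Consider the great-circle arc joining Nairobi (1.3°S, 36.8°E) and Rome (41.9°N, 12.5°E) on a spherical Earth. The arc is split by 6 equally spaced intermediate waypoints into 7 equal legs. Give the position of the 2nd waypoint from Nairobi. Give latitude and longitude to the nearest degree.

Write both endpoints as unit vectors p₁, p₂ with components (cos φ cos λ, cos φ sin λ, sin φ).
The central angle between the endpoints is δ = arccos(p₁·p₂) ≈ 0.846 rad (48.5°).
Interpolate at f = 2/7 with slerp weights a = sin((1−f)δ)/sin δ ≈ 0.759, b = sin(fδ)/sin δ ≈ 0.320.
p = a·p₁ + b·p₂ ≈ (0.840, 0.506, 0.196); φ = arcsin(p_z) ≈ 11.32°, λ = atan2(p_y, p_x) ≈ 31.07°.

≈ 11°N, 31°E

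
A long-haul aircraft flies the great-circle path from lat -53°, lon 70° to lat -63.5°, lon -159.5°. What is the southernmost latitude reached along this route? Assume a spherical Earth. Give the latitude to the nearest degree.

The great circle lies in the plane with unit normal n̂ = (p₁ × p₂)/|p₁ × p₂|.
Here n̂_z ≈ +0.243; the vertex latitude is φ_max = arccos|n̂_z| ≈ 76.0°.
Check via Clairaut: cos φ_max = |cos φ₁| · sin C = cos(53.0°)·sin(156.2°) ≈ 0.243, again giving ≈ 76.0°.

≈ -76°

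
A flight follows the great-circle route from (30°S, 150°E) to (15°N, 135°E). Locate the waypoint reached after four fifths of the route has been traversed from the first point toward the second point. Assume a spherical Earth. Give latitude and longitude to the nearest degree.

The haversine formula gives a central angle δ ≈ 0.825 rad (47.3°) between the endpoints.
Interpolate at f = 4/5 with slerp weights a = sin((1−f)δ)/sin δ ≈ 0.224, b = sin(fδ)/sin δ ≈ 0.835.
p = a·p₁ + b·p₂ ≈ (-0.738, 0.667, 0.104); φ = arcsin(p_z) ≈ 5.98°, λ = atan2(p_y, p_x) ≈ 137.89°.

≈ (6°N, 138°E)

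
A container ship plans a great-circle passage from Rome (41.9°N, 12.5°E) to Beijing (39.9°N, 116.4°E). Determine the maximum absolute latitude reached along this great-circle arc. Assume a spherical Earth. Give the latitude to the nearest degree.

The great circle lies in the plane with unit normal n̂ = (p₁ × p₂)/|p₁ × p₂|.
Here n̂_z ≈ +0.579; the vertex latitude is φ_max = arccos|n̂_z| ≈ 54.6°.

≈ 55°N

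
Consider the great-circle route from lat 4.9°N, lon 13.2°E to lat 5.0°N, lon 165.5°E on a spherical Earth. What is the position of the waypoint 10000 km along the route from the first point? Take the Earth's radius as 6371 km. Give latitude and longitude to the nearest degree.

Convert each endpoint to a unit vector on the sphere (x = cos φ cos λ, y = cos φ sin λ, z = sin φ).
The central angle between the endpoints is δ = arccos(p₁·p₂) ≈ 2.629 rad (150.6°). The total great-circle distance is δ·R ≈ 2.629 × 6371 ≈ 16748 km, so the target fraction is f = 10000/16748 ≈ 0.597.
Interpolate at f ≈ 0.597 with slerp weights a = sin((1−f)δ)/sin δ ≈ 1.777, b = sin(fδ)/sin δ ≈ 2.038.
p = a·p₁ + b·p₂ ≈ (-0.242, 0.913, 0.329); φ = arcsin(p_z) ≈ 19.23°, λ = atan2(p_y, p_x) ≈ 104.84°.

≈ lat 19°N, lon 105°E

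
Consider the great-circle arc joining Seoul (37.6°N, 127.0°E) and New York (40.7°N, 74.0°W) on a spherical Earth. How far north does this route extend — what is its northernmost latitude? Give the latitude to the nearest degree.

The great circle lies in the plane with unit normal n̂ = (p₁ × p₂)/|p₁ × p₂|.
Here n̂_z ≈ +0.218; the vertex latitude is φ_max = arccos|n̂_z| ≈ 77.4°.
Check via Clairaut: cos φ_max = |cos φ₁| · sin C = cos(37.6°)·sin(16.0°) ≈ 0.218, again giving ≈ 77.4°.

≈ 77°N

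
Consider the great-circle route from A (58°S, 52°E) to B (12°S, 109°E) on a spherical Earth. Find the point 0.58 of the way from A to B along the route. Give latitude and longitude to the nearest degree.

Write both endpoints as unit vectors p₁, p₂ with components (cos φ cos λ, cos φ sin λ, sin φ).
The central angle between the endpoints is δ = arccos(p₁·p₂) ≈ 1.094 rad (62.7°).
Interpolate at f = 0.58 with slerp weights a = sin((1−f)δ)/sin δ ≈ 0.499, b = sin(fδ)/sin δ ≈ 0.667.
p = a·p₁ + b·p₂ ≈ (-0.050, 0.826, -0.562); φ = arcsin(p_z) ≈ -34.20°, λ = atan2(p_y, p_x) ≈ 93.44°.

≈ (34°S, 93°E)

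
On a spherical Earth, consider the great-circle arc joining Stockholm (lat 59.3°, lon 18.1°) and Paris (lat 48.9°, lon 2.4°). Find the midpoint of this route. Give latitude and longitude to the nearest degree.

≈ lat 54°, lon 9°

Convert each endpoint to a unit vector on the sphere (x = cos φ cos λ, y = cos φ sin λ, z = sin φ).
The central angle between the endpoints is δ = arccos(p₁·p₂) ≈ 0.241 rad (13.8°).
Interpolate at f = 1/2 with slerp weights a = sin((1−f)δ)/sin δ ≈ 0.504, b = sin(fδ)/sin δ ≈ 0.504.
p = a·p₁ + b·p₂ ≈ (0.575, 0.094, 0.813); φ = arcsin(p_z) ≈ 54.35°, λ = atan2(p_y, p_x) ≈ 9.26°.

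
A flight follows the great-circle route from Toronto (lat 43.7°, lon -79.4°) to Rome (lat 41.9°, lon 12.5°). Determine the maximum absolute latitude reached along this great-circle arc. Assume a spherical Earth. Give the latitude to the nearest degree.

The great circle lies in the plane with unit normal n̂ = (p₁ × p₂)/|p₁ × p₂|.
Here n̂_z ≈ +0.600; the vertex latitude is φ_max = arccos|n̂_z| ≈ 53.1°.
Check via Clairaut: cos φ_max = |cos φ₁| · sin C = cos(43.7°)·sin(56.1°) ≈ 0.600, again giving ≈ 53.1°.

≈ 53°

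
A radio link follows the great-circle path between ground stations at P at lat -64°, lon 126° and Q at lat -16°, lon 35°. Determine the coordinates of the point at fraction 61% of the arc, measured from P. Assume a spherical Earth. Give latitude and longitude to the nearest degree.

Write both endpoints as unit vectors p₁, p₂ with components (cos φ cos λ, cos φ sin λ, sin φ).
The central angle between the endpoints is δ = arccos(p₁·p₂) ≈ 1.328 rad (76.1°).
Interpolate at f = 0.61 with slerp weights a = sin((1−f)δ)/sin δ ≈ 0.510, b = sin(fδ)/sin δ ≈ 0.746.
p = a·p₁ + b·p₂ ≈ (0.456, 0.592, -0.664); φ = arcsin(p_z) ≈ -41.61°, λ = atan2(p_y, p_x) ≈ 52.40°.

≈ lat -42°, lon 52°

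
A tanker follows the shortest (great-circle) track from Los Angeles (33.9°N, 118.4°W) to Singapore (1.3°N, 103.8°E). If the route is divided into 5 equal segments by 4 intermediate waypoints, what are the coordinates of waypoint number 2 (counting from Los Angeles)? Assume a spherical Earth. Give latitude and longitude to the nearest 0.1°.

≈ 44.5°N, 175.6°E

Convert each endpoint to a unit vector on the sphere (x = cos φ cos λ, y = cos φ sin λ, z = sin φ).
The central angle between the endpoints is δ = arccos(p₁·p₂) ≈ 2.217 rad (127.0°).
Interpolate at f = 2/5 with slerp weights a = sin((1−f)δ)/sin δ ≈ 1.216, b = sin(fδ)/sin δ ≈ 0.971.
p = a·p₁ + b·p₂ ≈ (-0.712, 0.054, 0.700); φ = arcsin(p_z) ≈ 44.46°, λ = atan2(p_y, p_x) ≈ 175.63°.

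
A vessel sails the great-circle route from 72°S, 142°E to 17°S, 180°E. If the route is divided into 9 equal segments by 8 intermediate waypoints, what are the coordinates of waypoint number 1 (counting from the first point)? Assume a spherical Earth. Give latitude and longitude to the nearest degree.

Write both endpoints as unit vectors p₁, p₂ with components (cos φ cos λ, cos φ sin λ, sin φ).
The central angle between the endpoints is δ = arccos(p₁·p₂) ≈ 1.035 rad (59.3°).
Interpolate at f = 1/9 with slerp weights a = sin((1−f)δ)/sin δ ≈ 0.925, b = sin(fδ)/sin δ ≈ 0.133.
p = a·p₁ + b·p₂ ≈ (-0.353, 0.176, -0.919); φ = arcsin(p_z) ≈ -66.77°, λ = atan2(p_y, p_x) ≈ 153.49°.

≈ 67°S, 153°E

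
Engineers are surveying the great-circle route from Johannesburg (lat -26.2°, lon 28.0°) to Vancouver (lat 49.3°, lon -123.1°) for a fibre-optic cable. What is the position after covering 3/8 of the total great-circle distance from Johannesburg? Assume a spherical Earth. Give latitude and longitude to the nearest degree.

≈ lat 20°, lon -3°

The haversine formula gives a central angle δ ≈ 2.581 rad (147.9°) between the endpoints.
Interpolate at f = 3/8 with slerp weights a = sin((1−f)δ)/sin δ ≈ 1.879, b = sin(fδ)/sin δ ≈ 1.549.
p = a·p₁ + b·p₂ ≈ (0.937, -0.055, 0.345); φ = arcsin(p_z) ≈ 20.17°, λ = atan2(p_y, p_x) ≈ -3.34°.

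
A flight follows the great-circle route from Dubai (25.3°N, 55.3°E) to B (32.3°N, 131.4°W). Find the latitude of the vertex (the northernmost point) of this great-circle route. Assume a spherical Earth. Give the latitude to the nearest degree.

≈ 84°N

The great circle lies in the plane with unit normal n̂ = (p₁ × p₂)/|p₁ × p₂|.
Here n̂_z ≈ +0.105; the vertex latitude is φ_max = arccos|n̂_z| ≈ 84.0°.
Check via Clairaut: cos φ_max = |cos φ₁| · sin C = cos(25.3°)·sin(6.7°) ≈ 0.105, again giving ≈ 84.0°.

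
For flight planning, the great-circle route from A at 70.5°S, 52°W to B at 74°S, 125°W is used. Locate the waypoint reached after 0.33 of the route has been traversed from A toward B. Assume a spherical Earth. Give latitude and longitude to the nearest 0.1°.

Convert each endpoint to a unit vector on the sphere (x = cos φ cos λ, y = cos φ sin λ, z = sin φ).
The central angle between the endpoints is δ = arccos(p₁·p₂) ≈ 0.368 rad (21.1°).
Interpolate at f = 0.33 with slerp weights a = sin((1−f)δ)/sin δ ≈ 0.678, b = sin(fδ)/sin δ ≈ 0.337.
p = a·p₁ + b·p₂ ≈ (0.086, -0.254, -0.963); φ = arcsin(p_z) ≈ -74.41°, λ = atan2(p_y, p_x) ≈ -71.29°.

≈ 74.4°S, 71.3°W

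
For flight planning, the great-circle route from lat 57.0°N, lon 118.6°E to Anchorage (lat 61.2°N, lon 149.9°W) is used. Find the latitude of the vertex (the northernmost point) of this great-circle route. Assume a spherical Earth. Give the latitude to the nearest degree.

The great circle lies in the plane with unit normal n̂ = (p₁ × p₂)/|p₁ × p₂|.
Here n̂_z ≈ +0.383; the vertex latitude is φ_max = arccos|n̂_z| ≈ 67.5°.

≈ 68°N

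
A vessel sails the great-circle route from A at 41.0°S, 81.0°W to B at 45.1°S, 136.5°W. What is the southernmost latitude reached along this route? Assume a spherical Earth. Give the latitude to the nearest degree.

The great circle lies in the plane with unit normal n̂ = (p₁ × p₂)/|p₁ × p₂|.
Here n̂_z ≈ -0.684; the vertex latitude is φ_max = arccos|n̂_z| ≈ 46.9°.

≈ 47°S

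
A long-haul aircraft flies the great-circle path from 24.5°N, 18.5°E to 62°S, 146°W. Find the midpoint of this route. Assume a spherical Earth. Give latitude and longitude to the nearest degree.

The haversine formula gives a central angle δ ≈ 2.462 rad (141.1°) between the endpoints.
Interpolate at f = 1/2 with slerp weights a = sin((1−f)δ)/sin δ ≈ 1.500, b = sin(fδ)/sin δ ≈ 1.500.
p = a·p₁ + b·p₂ ≈ (0.711, 0.039, -0.702); φ = arcsin(p_z) ≈ -44.62°, λ = atan2(p_y, p_x) ≈ 3.17°.

≈ 45°S, 3°E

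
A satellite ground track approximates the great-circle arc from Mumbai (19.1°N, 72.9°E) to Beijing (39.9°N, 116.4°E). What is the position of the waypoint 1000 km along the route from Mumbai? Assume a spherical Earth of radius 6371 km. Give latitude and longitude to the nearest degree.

Write both endpoints as unit vectors p₁, p₂ with components (cos φ cos λ, cos φ sin λ, sin φ).
The central angle between the endpoints is δ = arccos(p₁·p₂) ≈ 0.744 rad (42.6°). The total great-circle distance is δ·R ≈ 0.744 × 6371 ≈ 4740 km, so the target fraction is f = 1000/4740 ≈ 0.211.
Interpolate at f ≈ 0.211 with slerp weights a = sin((1−f)δ)/sin δ ≈ 0.818, b = sin(fδ)/sin δ ≈ 0.231.
p = a·p₁ + b·p₂ ≈ (0.149, 0.897, 0.416); φ = arcsin(p_z) ≈ 24.56°, λ = atan2(p_y, p_x) ≈ 80.60°.

≈ 25°N, 81°E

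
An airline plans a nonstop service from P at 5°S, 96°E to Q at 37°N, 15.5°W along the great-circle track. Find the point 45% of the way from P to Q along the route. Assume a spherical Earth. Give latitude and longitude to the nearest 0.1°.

Write both endpoints as unit vectors p₁, p₂ with components (cos φ cos λ, cos φ sin λ, sin φ).
The central angle between the endpoints is δ = arccos(p₁·p₂) ≈ 1.922 rad (110.1°).
Interpolate at f = 0.45 with slerp weights a = sin((1−f)δ)/sin δ ≈ 0.928, b = sin(fδ)/sin δ ≈ 0.811.
p = a·p₁ + b·p₂ ≈ (0.527, 0.746, 0.407); φ = arcsin(p_z) ≈ 24.01°, λ = atan2(p_y, p_x) ≈ 54.75°.

≈ 24.0°N, 54.8°E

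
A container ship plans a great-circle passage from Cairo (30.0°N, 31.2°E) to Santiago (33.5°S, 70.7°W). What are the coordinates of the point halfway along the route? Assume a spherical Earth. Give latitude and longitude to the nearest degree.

≈ 3°S, 18°W

From cos δ = sin φ₁ sin φ₂ + cos φ₁ cos φ₂ cos Δλ, the central angle is δ ≈ 2.010 rad (115.1°).
Interpolate at f = 1/2 with slerp weights a = sin((1−f)δ)/sin δ ≈ 0.932, b = sin(fδ)/sin δ ≈ 0.932.
p = a·p₁ + b·p₂ ≈ (0.948, -0.316, -0.048); φ = arcsin(p_z) ≈ -2.78°, λ = atan2(p_y, p_x) ≈ -18.41°.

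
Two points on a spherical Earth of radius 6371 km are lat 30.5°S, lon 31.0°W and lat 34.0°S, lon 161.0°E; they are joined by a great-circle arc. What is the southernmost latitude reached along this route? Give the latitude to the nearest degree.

≈ 81°S

The great circle lies in the plane with unit normal n̂ = (p₁ × p₂)/|p₁ × p₂|.
Here n̂_z ≈ -0.163; the vertex latitude is φ_max = arccos|n̂_z| ≈ 80.6°.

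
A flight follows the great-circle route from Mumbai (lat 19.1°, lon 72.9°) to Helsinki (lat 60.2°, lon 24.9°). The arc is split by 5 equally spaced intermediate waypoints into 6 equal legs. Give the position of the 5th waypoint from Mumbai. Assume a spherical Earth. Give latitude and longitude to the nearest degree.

≈ lat 55°, lon 39°

Convert each endpoint to a unit vector on the sphere (x = cos φ cos λ, y = cos φ sin λ, z = sin φ).
The central angle between the endpoints is δ = arccos(p₁·p₂) ≈ 0.930 rad (53.3°).
Interpolate at f = 5/6 with slerp weights a = sin((1−f)δ)/sin δ ≈ 0.193, b = sin(fδ)/sin δ ≈ 0.873.
p = a·p₁ + b·p₂ ≈ (0.447, 0.357, 0.820); φ = arcsin(p_z) ≈ 55.13°, λ = atan2(p_y, p_x) ≈ 38.58°.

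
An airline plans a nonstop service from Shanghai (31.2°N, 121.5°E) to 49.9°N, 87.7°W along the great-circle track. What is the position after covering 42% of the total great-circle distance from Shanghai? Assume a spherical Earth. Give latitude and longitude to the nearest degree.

≈ 67°N, 152°E

Write both endpoints as unit vectors p₁, p₂ with components (cos φ cos λ, cos φ sin λ, sin φ).
The central angle between the endpoints is δ = arccos(p₁·p₂) ≈ 1.656 rad (94.9°).
Interpolate at f = 0.42 with slerp weights a = sin((1−f)δ)/sin δ ≈ 0.822, b = sin(fδ)/sin δ ≈ 0.643.
p = a·p₁ + b·p₂ ≈ (-0.351, 0.186, 0.918); φ = arcsin(p_z) ≈ 66.60°, λ = atan2(p_y, p_x) ≈ 152.09°.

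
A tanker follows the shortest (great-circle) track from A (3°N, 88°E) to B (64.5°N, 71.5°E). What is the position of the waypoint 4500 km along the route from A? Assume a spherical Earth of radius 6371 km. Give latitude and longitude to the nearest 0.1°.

The haversine formula gives a central angle δ ≈ 1.093 rad (62.6°) between the endpoints. The total great-circle distance is δ·R ≈ 1.093 × 6371 ≈ 6966 km, so the target fraction is f = 4500/6966 ≈ 0.646.
Interpolate at f ≈ 0.646 with slerp weights a = sin((1−f)δ)/sin δ ≈ 0.425, b = sin(fδ)/sin δ ≈ 0.731.
p = a·p₁ + b·p₂ ≈ (0.115, 0.723, 0.682); φ = arcsin(p_z) ≈ 42.98°, λ = atan2(p_y, p_x) ≈ 80.98°.

≈ (43.0°N, 81.0°E)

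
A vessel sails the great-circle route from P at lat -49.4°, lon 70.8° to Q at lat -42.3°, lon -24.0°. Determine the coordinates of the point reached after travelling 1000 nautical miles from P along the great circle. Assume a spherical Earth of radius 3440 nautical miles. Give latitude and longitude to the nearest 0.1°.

Write both endpoints as unit vectors p₁, p₂ with components (cos φ cos λ, cos φ sin λ, sin φ).
The central angle between the endpoints is δ = arccos(p₁·p₂) ≈ 1.081 rad (61.9°). The total great-circle distance is δ·R ≈ 1.081 × 3440 ≈ 3718 nmi, so the target fraction is f = 1000/3718 ≈ 0.269.
Interpolate at f ≈ 0.269 with slerp weights a = sin((1−f)δ)/sin δ ≈ 0.805, b = sin(fδ)/sin δ ≈ 0.325.
p = a·p₁ + b·p₂ ≈ (0.392, 0.397, -0.830); φ = arcsin(p_z) ≈ -56.09°, λ = atan2(p_y, p_x) ≈ 45.38°.

≈ lat -56.1°, lon 45.4°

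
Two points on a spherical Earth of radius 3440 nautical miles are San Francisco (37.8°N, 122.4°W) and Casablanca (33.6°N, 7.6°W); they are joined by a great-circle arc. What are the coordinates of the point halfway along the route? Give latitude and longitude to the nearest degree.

Write both endpoints as unit vectors p₁, p₂ with components (cos φ cos λ, cos φ sin λ, sin φ).
The central angle between the endpoints is δ = arccos(p₁·p₂) ≈ 1.508 rad (86.4°).
Interpolate at f = 1/2 with slerp weights a = sin((1−f)δ)/sin δ ≈ 0.686, b = sin(fδ)/sin δ ≈ 0.686.
p = a·p₁ + b·p₂ ≈ (0.276, -0.533, 0.800); φ = arcsin(p_z) ≈ 53.11°, λ = atan2(p_y, p_x) ≈ -62.64°.

≈ 53°N, 63°W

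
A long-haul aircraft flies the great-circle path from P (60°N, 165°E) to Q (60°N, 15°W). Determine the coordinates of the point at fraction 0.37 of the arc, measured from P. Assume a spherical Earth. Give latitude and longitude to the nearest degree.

≈ (82°N, 165°E)

Write both endpoints as unit vectors p₁, p₂ with components (cos φ cos λ, cos φ sin λ, sin φ).
The central angle between the endpoints is δ = arccos(p₁·p₂) ≈ 1.047 rad (60.0°).
Interpolate at f = 0.37 with slerp weights a = sin((1−f)δ)/sin δ ≈ 0.708, b = sin(fδ)/sin δ ≈ 0.436.
p = a·p₁ + b·p₂ ≈ (-0.131, 0.035, 0.991); φ = arcsin(p_z) ≈ 82.20°, λ = atan2(p_y, p_x) ≈ 165.00°.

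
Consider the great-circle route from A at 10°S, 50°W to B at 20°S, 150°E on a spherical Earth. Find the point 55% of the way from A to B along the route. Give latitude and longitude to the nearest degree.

Write both endpoints as unit vectors p₁, p₂ with components (cos φ cos λ, cos φ sin λ, sin φ).
The central angle between the endpoints is δ = arccos(p₁·p₂) ≈ 2.515 rad (144.1°).
Interpolate at f = 0.55 with slerp weights a = sin((1−f)δ)/sin δ ≈ 1.544, b = sin(fδ)/sin δ ≈ 1.676.
p = a·p₁ + b·p₂ ≈ (-0.386, -0.378, -0.841); φ = arcsin(p_z) ≈ -57.30°, λ = atan2(p_y, p_x) ≈ -135.67°.

≈ 57°S, 136°W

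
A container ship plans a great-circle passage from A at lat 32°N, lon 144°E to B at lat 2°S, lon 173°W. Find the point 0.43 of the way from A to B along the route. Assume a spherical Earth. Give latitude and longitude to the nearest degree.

Convert each endpoint to a unit vector on the sphere (x = cos φ cos λ, y = cos φ sin λ, z = sin φ).
The central angle between the endpoints is δ = arccos(p₁·p₂) ≈ 0.926 rad (53.0°).
Interpolate at f = 0.43 with slerp weights a = sin((1−f)δ)/sin δ ≈ 0.630, b = sin(fδ)/sin δ ≈ 0.485.
p = a·p₁ + b·p₂ ≈ (-0.914, 0.255, 0.317); φ = arcsin(p_z) ≈ 18.48°, λ = atan2(p_y, p_x) ≈ 164.40°.

≈ lat 18°N, lon 164°E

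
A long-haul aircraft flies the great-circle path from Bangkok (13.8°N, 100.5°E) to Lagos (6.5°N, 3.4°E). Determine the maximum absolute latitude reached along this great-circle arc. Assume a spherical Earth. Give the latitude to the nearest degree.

The great circle lies in the plane with unit normal n̂ = (p₁ × p₂)/|p₁ × p₂|.
Here n̂_z ≈ -0.962; the vertex latitude is φ_max = arccos|n̂_z| ≈ 15.9°.

≈ 16°N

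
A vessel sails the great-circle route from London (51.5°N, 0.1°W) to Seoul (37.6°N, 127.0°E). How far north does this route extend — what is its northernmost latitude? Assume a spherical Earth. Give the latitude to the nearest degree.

≈ 66°N

The great circle lies in the plane with unit normal n̂ = (p₁ × p₂)/|p₁ × p₂|.
Here n̂_z ≈ +0.400; the vertex latitude is φ_max = arccos|n̂_z| ≈ 66.4°.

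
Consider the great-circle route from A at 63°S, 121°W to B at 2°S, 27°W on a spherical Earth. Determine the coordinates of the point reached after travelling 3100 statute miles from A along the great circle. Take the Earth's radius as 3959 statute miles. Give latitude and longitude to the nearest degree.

Convert each endpoint to a unit vector on the sphere (x = cos φ cos λ, y = cos φ sin λ, z = sin φ).
The central angle between the endpoints is δ = arccos(p₁·p₂) ≈ 1.571 rad (90.0°). The total great-circle distance is δ·R ≈ 1.571 × 3959 ≈ 6221 mi, so the target fraction is f = 3100/6221 ≈ 0.498.
Interpolate at f ≈ 0.498 with slerp weights a = sin((1−f)δ)/sin δ ≈ 0.709, b = sin(fδ)/sin δ ≈ 0.705.
p = a·p₁ + b·p₂ ≈ (0.462, -0.596, -0.656); φ = arcsin(p_z) ≈ -41.03°, λ = atan2(p_y, p_x) ≈ -52.20°.

≈ 41°S, 52°W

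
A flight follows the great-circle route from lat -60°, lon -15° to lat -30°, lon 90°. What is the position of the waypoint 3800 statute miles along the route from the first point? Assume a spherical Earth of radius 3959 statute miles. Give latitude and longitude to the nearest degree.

≈ lat -44°, lon 79°

From cos δ = sin φ₁ sin φ₂ + cos φ₁ cos φ₂ cos Δλ, the central angle is δ ≈ 1.244 rad (71.3°). The total great-circle distance is δ·R ≈ 1.244 × 3959 ≈ 4925 mi, so the target fraction is f = 3800/4925 ≈ 0.772.
Interpolate at f ≈ 0.772 with slerp weights a = sin((1−f)δ)/sin δ ≈ 0.296, b = sin(fδ)/sin δ ≈ 0.865.
p = a·p₁ + b·p₂ ≈ (0.143, 0.711, -0.689); φ = arcsin(p_z) ≈ -43.54°, λ = atan2(p_y, p_x) ≈ 78.62°.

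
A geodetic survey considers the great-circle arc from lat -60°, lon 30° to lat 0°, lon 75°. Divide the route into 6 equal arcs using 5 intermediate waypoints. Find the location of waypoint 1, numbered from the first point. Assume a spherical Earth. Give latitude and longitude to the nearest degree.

≈ lat -52°, lon 44°

Convert each endpoint to a unit vector on the sphere (x = cos φ cos λ, y = cos φ sin λ, z = sin φ).
The central angle between the endpoints is δ = arccos(p₁·p₂) ≈ 1.209 rad (69.3°).
Interpolate at f = 1/6 with slerp weights a = sin((1−f)δ)/sin δ ≈ 0.904, b = sin(fδ)/sin δ ≈ 0.214.
p = a·p₁ + b·p₂ ≈ (0.447, 0.433, -0.783); φ = arcsin(p_z) ≈ -51.53°, λ = atan2(p_y, p_x) ≈ 44.08°.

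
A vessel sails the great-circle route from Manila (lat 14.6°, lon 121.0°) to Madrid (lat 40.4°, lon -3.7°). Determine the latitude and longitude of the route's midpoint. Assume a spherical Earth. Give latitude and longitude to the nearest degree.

≈ lat 48°, lon 71°

Convert each endpoint to a unit vector on the sphere (x = cos φ cos λ, y = cos φ sin λ, z = sin φ).
The central angle between the endpoints is δ = arccos(p₁·p₂) ≈ 1.830 rad (104.8°).
Interpolate at f = 1/2 with slerp weights a = sin((1−f)δ)/sin δ ≈ 0.820, b = sin(fδ)/sin δ ≈ 0.820.
p = a·p₁ + b·p₂ ≈ (0.214, 0.640, 0.738); φ = arcsin(p_z) ≈ 47.56°, λ = atan2(p_y, p_x) ≈ 71.47°.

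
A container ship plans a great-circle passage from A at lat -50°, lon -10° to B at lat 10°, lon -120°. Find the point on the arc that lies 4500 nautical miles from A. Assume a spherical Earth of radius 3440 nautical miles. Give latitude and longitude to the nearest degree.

From cos δ = sin φ₁ sin φ₂ + cos φ₁ cos φ₂ cos Δλ, the central angle is δ ≈ 1.928 rad (110.5°). The total great-circle distance is δ·R ≈ 1.928 × 3440 ≈ 6632 nmi, so the target fraction is f = 4500/6632 ≈ 0.679.
Interpolate at f ≈ 0.679 with slerp weights a = sin((1−f)δ)/sin δ ≈ 0.620, b = sin(fδ)/sin δ ≈ 1.031.
p = a·p₁ + b·p₂ ≈ (-0.115, -0.948, -0.296); φ = arcsin(p_z) ≈ -17.21°, λ = atan2(p_y, p_x) ≈ -96.92°.

≈ lat -17°, lon -97°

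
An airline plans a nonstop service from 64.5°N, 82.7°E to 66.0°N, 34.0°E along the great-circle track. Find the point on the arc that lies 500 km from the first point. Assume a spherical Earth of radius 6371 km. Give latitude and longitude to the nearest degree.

≈ 66°N, 73°E

Convert each endpoint to a unit vector on the sphere (x = cos φ cos λ, y = cos φ sin λ, z = sin φ).
The central angle between the endpoints is δ = arccos(p₁·p₂) ≈ 0.348 rad (19.9°). The total great-circle distance is δ·R ≈ 0.348 × 6371 ≈ 2216 km, so the target fraction is f = 500/2216 ≈ 0.226.
Interpolate at f ≈ 0.226 with slerp weights a = sin((1−f)δ)/sin δ ≈ 0.781, b = sin(fδ)/sin δ ≈ 0.230.
p = a·p₁ + b·p₂ ≈ (0.120, 0.386, 0.915); φ = arcsin(p_z) ≈ 66.17°, λ = atan2(p_y, p_x) ≈ 72.68°.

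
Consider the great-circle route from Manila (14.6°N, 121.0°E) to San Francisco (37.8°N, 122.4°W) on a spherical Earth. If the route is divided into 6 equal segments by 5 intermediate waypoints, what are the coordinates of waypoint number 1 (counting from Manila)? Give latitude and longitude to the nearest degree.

Convert each endpoint to a unit vector on the sphere (x = cos φ cos λ, y = cos φ sin λ, z = sin φ).
The central angle between the endpoints is δ = arccos(p₁·p₂) ≈ 1.760 rad (100.8°).
Interpolate at f = 1/6 with slerp weights a = sin((1−f)δ)/sin δ ≈ 1.013, b = sin(fδ)/sin δ ≈ 0.294.
p = a·p₁ + b·p₂ ≈ (-0.629, 0.644, 0.436); φ = arcsin(p_z) ≈ 25.83°, λ = atan2(p_y, p_x) ≈ 134.36°.

≈ 26°N, 134°E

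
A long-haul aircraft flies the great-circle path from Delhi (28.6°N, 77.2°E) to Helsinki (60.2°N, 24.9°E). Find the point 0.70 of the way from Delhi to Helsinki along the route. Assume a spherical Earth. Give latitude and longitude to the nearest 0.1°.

From cos δ = sin φ₁ sin φ₂ + cos φ₁ cos φ₂ cos Δλ, the central angle is δ ≈ 0.820 rad (47.0°).
Interpolate at f = 0.70 with slerp weights a = sin((1−f)δ)/sin δ ≈ 0.333, b = sin(fδ)/sin δ ≈ 0.743.
p = a·p₁ + b·p₂ ≈ (0.400, 0.441, 0.804); φ = arcsin(p_z) ≈ 53.50°, λ = atan2(p_y, p_x) ≈ 47.79°.

≈ 53.5°N, 47.8°E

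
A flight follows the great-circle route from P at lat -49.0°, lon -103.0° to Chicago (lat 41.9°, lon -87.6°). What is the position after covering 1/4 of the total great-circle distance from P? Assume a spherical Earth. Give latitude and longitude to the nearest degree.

≈ lat -26°, lon -98°

From cos δ = sin φ₁ sin φ₂ + cos φ₁ cos φ₂ cos Δλ, the central angle is δ ≈ 1.604 rad (91.9°).
Interpolate at f = 1/4 with slerp weights a = sin((1−f)δ)/sin δ ≈ 0.934, b = sin(fδ)/sin δ ≈ 0.391.
p = a·p₁ + b·p₂ ≈ (-0.126, -0.887, -0.444); φ = arcsin(p_z) ≈ -26.35°, λ = atan2(p_y, p_x) ≈ -98.06°.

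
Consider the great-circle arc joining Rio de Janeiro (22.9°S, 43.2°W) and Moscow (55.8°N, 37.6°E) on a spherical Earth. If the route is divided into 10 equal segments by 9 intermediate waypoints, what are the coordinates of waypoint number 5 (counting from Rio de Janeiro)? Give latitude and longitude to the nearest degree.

≈ (21°N, 14°W)

Convert each endpoint to a unit vector on the sphere (x = cos φ cos λ, y = cos φ sin λ, z = sin φ).
The central angle between the endpoints is δ = arccos(p₁·p₂) ≈ 1.812 rad (103.8°).
Interpolate at f = 5/10 with slerp weights a = sin((1−f)δ)/sin δ ≈ 0.811, b = sin(fδ)/sin δ ≈ 0.811.
p = a·p₁ + b·p₂ ≈ (0.905, -0.233, 0.355); φ = arcsin(p_z) ≈ 20.79°, λ = atan2(p_y, p_x) ≈ -14.44°.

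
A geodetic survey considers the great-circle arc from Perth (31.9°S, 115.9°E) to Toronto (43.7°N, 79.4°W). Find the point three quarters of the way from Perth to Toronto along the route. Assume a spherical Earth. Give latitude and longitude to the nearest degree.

≈ 55°N, 142°W

Convert each endpoint to a unit vector on the sphere (x = cos φ cos λ, y = cos φ sin λ, z = sin φ).
The central angle between the endpoints is δ = arccos(p₁·p₂) ≈ 2.848 rad (163.2°).
Interpolate at f = 3/4 with slerp weights a = sin((1−f)δ)/sin δ ≈ 2.255, b = sin(fδ)/sin δ ≈ 2.915.
p = a·p₁ + b·p₂ ≈ (-0.448, -0.350, 0.823); φ = arcsin(p_z) ≈ 55.34°, λ = atan2(p_y, p_x) ≈ -142.06°.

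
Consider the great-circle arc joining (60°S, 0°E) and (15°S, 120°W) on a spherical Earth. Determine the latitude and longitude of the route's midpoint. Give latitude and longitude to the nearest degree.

Write both endpoints as unit vectors p₁, p₂ with components (cos φ cos λ, cos φ sin λ, sin φ).
The central angle between the endpoints is δ = arccos(p₁·p₂) ≈ 1.588 rad (91.0°).
Interpolate at f = 1/2 with slerp weights a = sin((1−f)δ)/sin δ ≈ 0.713, b = sin(fδ)/sin δ ≈ 0.713.
p = a·p₁ + b·p₂ ≈ (0.012, -0.597, -0.802); φ = arcsin(p_z) ≈ -53.36°, λ = atan2(p_y, p_x) ≈ -88.83°.

≈ (53°S, 89°W)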